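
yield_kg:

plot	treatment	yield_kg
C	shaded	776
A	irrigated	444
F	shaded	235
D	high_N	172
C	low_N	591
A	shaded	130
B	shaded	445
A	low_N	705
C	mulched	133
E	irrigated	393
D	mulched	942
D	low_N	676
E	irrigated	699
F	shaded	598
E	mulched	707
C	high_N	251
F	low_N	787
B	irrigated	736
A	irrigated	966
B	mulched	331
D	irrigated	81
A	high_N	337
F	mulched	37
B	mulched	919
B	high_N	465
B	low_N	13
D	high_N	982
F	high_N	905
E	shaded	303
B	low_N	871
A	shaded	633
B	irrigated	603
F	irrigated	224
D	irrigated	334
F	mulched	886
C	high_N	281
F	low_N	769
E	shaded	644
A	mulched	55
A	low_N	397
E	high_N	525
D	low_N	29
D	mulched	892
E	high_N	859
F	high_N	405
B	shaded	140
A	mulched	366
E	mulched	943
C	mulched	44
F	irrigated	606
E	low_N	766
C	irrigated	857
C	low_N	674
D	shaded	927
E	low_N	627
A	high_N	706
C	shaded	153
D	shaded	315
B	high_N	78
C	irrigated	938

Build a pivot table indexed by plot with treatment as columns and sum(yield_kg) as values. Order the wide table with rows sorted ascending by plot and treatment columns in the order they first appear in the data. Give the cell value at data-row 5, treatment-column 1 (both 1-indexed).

947

With rows sorted ascending by plot, row 5 is plot=E. treatment columns in first-appearance order: shaded, irrigated, high_N, low_N, mulched; column 1 is shaded.
Long rows with plot=E, treatment=shaded: 303 + 644 = 947.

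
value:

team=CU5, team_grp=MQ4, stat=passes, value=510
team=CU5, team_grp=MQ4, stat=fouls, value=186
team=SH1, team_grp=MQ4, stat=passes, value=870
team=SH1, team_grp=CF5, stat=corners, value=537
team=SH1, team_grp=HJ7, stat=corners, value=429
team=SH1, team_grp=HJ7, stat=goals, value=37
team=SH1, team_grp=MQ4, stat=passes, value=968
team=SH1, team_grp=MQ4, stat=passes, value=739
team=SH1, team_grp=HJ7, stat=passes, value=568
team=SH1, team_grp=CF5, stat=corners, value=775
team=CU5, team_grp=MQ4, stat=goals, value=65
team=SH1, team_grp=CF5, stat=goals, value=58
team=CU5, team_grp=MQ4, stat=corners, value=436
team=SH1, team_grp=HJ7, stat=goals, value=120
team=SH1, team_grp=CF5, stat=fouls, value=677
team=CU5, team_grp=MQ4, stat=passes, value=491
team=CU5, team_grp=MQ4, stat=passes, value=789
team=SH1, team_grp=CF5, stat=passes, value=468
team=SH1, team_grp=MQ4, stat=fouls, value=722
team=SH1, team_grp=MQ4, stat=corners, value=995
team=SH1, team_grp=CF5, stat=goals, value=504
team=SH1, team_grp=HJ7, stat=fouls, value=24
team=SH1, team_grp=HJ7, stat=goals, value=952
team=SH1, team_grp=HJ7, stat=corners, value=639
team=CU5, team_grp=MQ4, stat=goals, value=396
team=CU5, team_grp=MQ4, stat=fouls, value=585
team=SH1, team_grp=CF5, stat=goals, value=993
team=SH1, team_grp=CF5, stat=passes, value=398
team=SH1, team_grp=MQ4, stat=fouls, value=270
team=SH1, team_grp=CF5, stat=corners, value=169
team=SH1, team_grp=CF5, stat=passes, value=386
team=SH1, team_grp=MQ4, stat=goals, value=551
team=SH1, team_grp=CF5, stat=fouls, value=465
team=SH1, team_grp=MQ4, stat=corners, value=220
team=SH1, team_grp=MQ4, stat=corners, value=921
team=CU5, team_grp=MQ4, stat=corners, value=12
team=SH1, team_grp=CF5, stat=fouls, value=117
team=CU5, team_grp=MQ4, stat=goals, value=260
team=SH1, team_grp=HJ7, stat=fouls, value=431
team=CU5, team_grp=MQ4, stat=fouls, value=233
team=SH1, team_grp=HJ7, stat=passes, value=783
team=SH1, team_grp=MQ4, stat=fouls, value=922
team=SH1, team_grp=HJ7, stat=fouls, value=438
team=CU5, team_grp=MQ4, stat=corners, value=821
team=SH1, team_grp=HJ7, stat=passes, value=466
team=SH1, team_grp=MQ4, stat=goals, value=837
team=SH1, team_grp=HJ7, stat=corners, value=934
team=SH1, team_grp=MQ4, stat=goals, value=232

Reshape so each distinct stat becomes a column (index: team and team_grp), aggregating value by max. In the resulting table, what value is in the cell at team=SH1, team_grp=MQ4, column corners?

995

Rows with team=SH1, team_grp=MQ4 and stat=corners: value values are 995, 220, 921.
max(995, 220, 921) = 995.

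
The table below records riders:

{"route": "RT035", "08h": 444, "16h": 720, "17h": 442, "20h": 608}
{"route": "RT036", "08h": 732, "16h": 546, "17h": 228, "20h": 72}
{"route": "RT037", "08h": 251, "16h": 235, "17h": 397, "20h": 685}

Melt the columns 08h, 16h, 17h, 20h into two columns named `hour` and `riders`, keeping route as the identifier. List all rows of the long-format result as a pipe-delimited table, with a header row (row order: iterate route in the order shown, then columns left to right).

Each (route, column) pair becomes one row: 3 × 4 = 12 rows.
For example, (RT035, 08h) → riders=444.

| route | hour | riders |
| RT035 | 08h | 444 |
| RT035 | 16h | 720 |
| RT035 | 17h | 442 |
| RT035 | 20h | 608 |
| RT036 | 08h | 732 |
| RT036 | 16h | 546 |
| RT036 | 17h | 228 |
| RT036 | 20h | 72 |
| RT037 | 08h | 251 |
| RT037 | 16h | 235 |
| RT037 | 17h | 397 |
| RT037 | 20h | 685 |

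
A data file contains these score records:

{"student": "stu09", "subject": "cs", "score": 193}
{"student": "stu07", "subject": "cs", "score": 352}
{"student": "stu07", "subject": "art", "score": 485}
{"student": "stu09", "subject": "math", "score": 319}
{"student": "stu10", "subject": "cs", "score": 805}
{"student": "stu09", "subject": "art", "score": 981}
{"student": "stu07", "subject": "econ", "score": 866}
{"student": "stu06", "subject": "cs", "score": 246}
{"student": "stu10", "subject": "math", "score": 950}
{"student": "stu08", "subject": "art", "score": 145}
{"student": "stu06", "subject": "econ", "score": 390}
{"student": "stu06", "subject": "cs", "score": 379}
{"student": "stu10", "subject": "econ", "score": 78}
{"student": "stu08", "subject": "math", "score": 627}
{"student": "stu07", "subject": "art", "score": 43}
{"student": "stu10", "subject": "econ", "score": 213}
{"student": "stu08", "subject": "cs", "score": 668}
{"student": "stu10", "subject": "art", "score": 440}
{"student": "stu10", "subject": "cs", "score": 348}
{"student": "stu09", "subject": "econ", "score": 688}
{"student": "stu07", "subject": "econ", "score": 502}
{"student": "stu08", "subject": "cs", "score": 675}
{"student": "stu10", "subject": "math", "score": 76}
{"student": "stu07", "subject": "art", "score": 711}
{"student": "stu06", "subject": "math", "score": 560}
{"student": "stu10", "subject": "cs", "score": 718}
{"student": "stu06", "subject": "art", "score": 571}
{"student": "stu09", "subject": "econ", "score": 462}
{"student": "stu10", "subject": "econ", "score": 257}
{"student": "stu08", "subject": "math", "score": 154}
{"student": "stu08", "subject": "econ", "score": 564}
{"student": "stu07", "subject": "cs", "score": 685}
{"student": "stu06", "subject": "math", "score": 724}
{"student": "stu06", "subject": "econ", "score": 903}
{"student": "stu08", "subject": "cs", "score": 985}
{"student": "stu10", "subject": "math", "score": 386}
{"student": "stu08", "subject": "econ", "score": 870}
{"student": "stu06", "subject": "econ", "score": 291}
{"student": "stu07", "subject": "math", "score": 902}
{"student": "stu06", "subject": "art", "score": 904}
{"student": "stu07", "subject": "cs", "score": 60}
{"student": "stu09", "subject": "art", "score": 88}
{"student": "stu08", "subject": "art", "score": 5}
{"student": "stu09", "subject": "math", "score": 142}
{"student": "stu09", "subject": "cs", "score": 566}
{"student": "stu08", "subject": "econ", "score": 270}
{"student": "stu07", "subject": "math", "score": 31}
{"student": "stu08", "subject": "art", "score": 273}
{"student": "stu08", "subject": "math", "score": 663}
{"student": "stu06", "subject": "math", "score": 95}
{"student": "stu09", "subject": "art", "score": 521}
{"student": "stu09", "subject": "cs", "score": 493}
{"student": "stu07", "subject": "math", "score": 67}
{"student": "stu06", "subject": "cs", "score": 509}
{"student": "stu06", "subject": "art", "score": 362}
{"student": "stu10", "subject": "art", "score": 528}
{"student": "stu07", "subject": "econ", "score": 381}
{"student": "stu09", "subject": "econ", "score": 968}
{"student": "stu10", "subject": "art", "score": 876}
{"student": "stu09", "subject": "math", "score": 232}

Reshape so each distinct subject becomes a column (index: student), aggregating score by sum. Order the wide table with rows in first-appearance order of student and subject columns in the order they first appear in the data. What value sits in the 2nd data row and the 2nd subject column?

With rows in first-appearance order of student, row 2 is student=stu07. subject columns in first-appearance order: cs, art, math, econ; column 2 is art.
Long rows with student=stu07, subject=art: 485 + 43 + 711 = 1239.

1239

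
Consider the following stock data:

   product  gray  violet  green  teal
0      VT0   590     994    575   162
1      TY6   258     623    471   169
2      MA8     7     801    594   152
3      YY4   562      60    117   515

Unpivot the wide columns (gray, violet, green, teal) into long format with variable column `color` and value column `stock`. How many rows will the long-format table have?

4 product values × 4 melted columns = 16 rows.

16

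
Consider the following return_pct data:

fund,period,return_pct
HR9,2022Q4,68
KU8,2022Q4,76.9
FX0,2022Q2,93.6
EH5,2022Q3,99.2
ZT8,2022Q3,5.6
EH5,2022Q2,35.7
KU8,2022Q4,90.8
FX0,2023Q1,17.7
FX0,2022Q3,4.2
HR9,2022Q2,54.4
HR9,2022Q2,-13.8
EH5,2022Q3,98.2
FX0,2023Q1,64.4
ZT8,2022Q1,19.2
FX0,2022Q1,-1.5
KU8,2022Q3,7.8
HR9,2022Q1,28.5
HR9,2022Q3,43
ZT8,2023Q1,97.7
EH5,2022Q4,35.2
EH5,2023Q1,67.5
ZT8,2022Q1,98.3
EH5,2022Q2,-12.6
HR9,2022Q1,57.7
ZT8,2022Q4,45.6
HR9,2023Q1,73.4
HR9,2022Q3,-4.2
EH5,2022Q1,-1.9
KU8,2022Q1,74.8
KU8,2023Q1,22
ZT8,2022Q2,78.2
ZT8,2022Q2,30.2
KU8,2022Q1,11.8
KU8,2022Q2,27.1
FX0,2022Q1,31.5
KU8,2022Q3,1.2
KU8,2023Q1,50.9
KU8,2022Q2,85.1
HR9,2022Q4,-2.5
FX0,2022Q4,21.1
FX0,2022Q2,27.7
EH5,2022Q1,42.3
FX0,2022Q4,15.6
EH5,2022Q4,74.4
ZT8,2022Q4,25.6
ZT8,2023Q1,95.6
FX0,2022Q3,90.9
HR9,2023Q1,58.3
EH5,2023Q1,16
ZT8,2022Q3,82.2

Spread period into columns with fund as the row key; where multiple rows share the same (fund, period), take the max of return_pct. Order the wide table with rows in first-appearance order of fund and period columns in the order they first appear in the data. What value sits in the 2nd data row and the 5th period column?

With rows in first-appearance order of fund, row 2 is fund=KU8. period columns in first-appearance order: 2022Q4, 2022Q2, 2022Q3, 2023Q1, 2022Q1; column 5 is 2022Q1.
Long rows with fund=KU8, period=2022Q1: max(74.8, 11.8) = 74.8.

74.8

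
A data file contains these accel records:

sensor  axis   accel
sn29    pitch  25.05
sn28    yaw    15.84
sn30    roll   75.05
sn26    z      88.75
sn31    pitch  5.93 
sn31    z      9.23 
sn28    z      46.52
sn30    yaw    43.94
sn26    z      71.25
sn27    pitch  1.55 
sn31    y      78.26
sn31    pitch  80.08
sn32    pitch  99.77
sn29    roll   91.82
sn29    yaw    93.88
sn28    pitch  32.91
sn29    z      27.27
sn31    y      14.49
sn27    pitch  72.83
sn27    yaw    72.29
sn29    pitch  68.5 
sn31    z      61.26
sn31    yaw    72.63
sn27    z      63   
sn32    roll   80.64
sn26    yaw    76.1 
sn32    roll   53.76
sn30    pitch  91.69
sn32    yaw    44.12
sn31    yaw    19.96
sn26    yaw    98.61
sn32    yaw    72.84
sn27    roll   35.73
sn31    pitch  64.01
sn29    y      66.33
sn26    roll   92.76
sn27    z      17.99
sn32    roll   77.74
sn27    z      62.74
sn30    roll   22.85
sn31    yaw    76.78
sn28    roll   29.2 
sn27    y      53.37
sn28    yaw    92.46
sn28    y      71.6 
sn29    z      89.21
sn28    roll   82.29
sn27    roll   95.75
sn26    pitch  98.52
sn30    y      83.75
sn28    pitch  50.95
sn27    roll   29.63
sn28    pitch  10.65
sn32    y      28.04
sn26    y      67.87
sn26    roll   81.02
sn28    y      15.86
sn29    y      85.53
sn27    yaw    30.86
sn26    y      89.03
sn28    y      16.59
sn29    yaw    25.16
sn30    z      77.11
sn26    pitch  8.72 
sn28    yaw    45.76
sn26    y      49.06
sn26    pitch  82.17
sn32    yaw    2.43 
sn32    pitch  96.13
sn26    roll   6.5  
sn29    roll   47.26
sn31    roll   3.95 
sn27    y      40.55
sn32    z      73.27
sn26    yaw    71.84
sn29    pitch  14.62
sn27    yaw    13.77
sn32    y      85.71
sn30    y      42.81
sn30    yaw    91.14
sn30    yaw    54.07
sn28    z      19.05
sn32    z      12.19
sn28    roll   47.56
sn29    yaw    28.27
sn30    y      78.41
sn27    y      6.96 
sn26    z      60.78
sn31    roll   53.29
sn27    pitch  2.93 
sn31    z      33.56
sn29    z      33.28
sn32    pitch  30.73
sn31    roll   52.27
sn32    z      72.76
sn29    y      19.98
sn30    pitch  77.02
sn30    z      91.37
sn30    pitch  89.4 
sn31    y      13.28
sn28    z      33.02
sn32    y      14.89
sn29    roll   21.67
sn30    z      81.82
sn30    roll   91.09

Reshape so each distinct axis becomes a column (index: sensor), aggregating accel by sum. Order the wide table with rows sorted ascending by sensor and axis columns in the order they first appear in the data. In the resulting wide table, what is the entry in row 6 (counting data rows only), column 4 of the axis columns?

With rows sorted ascending by sensor, row 6 is sensor=sn31. axis columns in first-appearance order: pitch, yaw, roll, z, y; column 4 is z.
Long rows with sensor=sn31, axis=z: 9.23 + 61.26 + 33.56 = 104.05.

104.05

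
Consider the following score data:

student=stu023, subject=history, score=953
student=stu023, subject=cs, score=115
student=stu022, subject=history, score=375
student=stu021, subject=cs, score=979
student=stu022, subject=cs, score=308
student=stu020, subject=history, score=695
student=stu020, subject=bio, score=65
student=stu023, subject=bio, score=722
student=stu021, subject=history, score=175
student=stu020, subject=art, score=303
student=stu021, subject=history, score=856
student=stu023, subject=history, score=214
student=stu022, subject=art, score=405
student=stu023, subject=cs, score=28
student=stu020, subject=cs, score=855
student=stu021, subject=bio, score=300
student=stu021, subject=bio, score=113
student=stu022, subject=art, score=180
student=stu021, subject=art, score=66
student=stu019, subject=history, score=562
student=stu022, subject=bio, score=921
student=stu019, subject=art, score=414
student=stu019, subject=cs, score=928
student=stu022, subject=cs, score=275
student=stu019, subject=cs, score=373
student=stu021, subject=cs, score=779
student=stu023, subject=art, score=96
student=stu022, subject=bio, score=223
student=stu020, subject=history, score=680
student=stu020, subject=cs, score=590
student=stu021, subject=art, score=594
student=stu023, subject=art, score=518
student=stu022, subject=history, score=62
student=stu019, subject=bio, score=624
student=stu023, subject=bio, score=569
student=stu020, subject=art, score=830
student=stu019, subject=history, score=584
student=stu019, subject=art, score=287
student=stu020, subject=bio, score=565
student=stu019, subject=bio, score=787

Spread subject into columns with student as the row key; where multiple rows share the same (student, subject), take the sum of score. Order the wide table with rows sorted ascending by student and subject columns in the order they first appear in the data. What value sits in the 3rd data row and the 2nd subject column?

1758

With rows sorted ascending by student, row 3 is student=stu021. subject columns in first-appearance order: history, cs, bio, art; column 2 is cs.
Long rows with student=stu021, subject=cs: 979 + 779 = 1758.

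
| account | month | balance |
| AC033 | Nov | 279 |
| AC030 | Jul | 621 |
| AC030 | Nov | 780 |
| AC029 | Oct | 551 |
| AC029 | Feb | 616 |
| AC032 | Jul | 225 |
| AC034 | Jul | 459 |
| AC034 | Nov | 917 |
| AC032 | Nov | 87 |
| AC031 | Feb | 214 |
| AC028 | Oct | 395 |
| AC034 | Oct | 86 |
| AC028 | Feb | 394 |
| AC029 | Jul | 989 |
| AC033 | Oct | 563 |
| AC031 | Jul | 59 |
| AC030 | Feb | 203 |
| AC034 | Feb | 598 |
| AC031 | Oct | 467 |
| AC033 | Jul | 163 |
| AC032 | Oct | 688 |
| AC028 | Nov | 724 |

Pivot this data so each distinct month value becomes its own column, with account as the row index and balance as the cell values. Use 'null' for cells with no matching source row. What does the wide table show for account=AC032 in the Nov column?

The long row with account=AC032, month=Nov has balance=87.

87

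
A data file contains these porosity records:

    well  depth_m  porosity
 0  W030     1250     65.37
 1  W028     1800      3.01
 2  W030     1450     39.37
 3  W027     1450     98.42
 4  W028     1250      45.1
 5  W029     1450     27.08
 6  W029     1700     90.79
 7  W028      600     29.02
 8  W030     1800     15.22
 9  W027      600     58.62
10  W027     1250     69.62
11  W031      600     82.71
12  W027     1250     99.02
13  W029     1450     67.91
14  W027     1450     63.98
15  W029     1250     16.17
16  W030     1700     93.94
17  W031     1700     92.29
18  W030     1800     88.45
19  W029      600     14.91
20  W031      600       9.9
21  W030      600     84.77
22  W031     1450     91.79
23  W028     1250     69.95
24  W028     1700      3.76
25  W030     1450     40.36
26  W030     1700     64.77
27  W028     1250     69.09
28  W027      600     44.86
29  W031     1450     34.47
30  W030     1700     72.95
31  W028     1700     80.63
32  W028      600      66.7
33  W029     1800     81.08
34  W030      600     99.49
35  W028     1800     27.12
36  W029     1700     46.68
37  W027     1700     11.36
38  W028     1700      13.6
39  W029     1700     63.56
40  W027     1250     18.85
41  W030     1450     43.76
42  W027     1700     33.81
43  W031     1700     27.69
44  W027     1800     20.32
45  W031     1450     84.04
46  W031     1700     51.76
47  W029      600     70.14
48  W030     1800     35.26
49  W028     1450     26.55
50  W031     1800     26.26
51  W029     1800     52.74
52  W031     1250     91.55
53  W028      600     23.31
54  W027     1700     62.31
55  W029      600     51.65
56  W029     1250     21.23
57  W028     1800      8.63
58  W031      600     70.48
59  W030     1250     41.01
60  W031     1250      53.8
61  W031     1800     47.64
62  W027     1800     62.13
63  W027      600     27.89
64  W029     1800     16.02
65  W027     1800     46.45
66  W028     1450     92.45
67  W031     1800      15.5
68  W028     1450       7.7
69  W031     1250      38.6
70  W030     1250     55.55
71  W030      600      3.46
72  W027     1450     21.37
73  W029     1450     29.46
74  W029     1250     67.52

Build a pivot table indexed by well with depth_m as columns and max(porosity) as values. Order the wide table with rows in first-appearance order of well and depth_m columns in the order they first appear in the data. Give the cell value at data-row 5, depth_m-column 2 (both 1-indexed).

47.64

With rows in first-appearance order of well, row 5 is well=W031. depth_m columns in first-appearance order: 1250, 1800, 1450, 1700, 600; column 2 is 1800.
Long rows with well=W031, depth_m=1800: max(26.26, 47.64, 15.5) = 47.64.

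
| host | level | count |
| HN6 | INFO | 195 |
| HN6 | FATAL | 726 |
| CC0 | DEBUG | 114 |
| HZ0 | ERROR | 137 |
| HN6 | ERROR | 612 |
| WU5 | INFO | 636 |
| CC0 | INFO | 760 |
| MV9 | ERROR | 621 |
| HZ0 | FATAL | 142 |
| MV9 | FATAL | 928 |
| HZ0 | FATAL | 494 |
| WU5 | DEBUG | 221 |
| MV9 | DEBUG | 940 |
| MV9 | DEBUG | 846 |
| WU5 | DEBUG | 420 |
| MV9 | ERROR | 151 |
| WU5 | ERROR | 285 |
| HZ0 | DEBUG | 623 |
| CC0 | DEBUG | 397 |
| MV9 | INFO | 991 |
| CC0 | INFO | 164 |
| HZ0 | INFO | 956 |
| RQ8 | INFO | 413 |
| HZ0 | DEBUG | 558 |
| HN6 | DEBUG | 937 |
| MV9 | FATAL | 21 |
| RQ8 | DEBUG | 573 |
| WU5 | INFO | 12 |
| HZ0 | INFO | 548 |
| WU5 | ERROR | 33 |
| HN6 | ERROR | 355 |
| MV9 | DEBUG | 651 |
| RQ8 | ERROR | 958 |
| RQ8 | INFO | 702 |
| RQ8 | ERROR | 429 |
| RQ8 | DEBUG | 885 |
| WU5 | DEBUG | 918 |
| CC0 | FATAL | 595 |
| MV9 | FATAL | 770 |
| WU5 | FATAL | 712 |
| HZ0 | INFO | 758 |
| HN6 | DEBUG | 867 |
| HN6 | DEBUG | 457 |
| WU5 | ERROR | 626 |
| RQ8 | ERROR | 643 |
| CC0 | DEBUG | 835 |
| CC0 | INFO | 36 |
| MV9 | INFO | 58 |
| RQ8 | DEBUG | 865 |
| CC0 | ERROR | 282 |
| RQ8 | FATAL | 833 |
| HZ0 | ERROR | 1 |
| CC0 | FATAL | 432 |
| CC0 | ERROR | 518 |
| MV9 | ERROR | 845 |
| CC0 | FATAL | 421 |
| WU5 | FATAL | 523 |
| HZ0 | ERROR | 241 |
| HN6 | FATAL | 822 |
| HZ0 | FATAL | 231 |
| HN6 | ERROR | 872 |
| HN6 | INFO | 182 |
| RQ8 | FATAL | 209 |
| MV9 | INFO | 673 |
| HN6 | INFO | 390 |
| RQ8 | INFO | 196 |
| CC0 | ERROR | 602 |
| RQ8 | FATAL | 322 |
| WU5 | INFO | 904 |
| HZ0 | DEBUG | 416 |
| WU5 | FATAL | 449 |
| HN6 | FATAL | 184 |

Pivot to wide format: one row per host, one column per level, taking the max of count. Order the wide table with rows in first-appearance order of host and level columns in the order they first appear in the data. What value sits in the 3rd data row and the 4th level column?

241

With rows in first-appearance order of host, row 3 is host=HZ0. level columns in first-appearance order: INFO, FATAL, DEBUG, ERROR; column 4 is ERROR.
Long rows with host=HZ0, level=ERROR: max(137, 1, 241) = 241.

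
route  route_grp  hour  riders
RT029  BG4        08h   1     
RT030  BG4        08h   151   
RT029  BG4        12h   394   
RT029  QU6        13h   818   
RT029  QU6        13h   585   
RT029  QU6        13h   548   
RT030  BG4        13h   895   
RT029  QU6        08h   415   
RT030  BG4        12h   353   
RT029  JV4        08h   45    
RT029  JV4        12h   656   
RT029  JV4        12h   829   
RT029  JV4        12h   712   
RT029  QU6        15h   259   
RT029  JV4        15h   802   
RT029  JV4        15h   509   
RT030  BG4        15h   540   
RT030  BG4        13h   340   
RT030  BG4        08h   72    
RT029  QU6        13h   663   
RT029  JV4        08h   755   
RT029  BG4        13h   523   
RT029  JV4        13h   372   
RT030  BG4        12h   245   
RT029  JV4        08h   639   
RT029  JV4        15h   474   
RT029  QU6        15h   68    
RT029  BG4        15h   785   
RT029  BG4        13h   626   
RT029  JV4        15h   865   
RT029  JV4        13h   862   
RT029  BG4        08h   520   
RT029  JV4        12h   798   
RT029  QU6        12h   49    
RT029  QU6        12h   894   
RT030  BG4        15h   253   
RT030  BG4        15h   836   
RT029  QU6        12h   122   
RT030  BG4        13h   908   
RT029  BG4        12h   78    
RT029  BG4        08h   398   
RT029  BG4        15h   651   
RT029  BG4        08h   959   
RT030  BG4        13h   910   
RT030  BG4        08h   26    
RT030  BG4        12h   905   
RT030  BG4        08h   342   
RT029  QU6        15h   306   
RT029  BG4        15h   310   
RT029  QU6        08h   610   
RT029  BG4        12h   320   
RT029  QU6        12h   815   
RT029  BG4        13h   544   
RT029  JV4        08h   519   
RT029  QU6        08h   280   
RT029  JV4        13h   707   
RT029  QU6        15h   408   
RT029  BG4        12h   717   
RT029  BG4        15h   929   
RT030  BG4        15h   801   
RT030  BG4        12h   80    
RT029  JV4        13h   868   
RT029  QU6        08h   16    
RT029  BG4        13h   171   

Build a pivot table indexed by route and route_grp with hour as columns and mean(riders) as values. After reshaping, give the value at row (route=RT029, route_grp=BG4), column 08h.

Rows with route=RT029, route_grp=BG4 and hour=08h: riders values are 1, 520, 398, 959.
(1 + 520 + 398 + 959) / 4 = 469.50.

469.50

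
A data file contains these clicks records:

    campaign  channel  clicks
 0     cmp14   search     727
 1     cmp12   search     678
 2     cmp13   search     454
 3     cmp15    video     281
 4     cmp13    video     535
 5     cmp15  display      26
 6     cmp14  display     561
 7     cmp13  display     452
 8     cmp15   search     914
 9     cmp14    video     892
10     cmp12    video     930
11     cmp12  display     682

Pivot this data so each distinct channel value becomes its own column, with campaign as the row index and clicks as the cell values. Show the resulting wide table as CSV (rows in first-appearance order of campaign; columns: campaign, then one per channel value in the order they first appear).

Columns: campaign plus the 3 distinct channel values (search, video, display).
For example, row cmp14 column search takes clicks=727 from the long row (cmp14, search).

campaign,search,video,display
cmp14,727,892,561
cmp12,678,930,682
cmp13,454,535,452
cmp15,914,281,26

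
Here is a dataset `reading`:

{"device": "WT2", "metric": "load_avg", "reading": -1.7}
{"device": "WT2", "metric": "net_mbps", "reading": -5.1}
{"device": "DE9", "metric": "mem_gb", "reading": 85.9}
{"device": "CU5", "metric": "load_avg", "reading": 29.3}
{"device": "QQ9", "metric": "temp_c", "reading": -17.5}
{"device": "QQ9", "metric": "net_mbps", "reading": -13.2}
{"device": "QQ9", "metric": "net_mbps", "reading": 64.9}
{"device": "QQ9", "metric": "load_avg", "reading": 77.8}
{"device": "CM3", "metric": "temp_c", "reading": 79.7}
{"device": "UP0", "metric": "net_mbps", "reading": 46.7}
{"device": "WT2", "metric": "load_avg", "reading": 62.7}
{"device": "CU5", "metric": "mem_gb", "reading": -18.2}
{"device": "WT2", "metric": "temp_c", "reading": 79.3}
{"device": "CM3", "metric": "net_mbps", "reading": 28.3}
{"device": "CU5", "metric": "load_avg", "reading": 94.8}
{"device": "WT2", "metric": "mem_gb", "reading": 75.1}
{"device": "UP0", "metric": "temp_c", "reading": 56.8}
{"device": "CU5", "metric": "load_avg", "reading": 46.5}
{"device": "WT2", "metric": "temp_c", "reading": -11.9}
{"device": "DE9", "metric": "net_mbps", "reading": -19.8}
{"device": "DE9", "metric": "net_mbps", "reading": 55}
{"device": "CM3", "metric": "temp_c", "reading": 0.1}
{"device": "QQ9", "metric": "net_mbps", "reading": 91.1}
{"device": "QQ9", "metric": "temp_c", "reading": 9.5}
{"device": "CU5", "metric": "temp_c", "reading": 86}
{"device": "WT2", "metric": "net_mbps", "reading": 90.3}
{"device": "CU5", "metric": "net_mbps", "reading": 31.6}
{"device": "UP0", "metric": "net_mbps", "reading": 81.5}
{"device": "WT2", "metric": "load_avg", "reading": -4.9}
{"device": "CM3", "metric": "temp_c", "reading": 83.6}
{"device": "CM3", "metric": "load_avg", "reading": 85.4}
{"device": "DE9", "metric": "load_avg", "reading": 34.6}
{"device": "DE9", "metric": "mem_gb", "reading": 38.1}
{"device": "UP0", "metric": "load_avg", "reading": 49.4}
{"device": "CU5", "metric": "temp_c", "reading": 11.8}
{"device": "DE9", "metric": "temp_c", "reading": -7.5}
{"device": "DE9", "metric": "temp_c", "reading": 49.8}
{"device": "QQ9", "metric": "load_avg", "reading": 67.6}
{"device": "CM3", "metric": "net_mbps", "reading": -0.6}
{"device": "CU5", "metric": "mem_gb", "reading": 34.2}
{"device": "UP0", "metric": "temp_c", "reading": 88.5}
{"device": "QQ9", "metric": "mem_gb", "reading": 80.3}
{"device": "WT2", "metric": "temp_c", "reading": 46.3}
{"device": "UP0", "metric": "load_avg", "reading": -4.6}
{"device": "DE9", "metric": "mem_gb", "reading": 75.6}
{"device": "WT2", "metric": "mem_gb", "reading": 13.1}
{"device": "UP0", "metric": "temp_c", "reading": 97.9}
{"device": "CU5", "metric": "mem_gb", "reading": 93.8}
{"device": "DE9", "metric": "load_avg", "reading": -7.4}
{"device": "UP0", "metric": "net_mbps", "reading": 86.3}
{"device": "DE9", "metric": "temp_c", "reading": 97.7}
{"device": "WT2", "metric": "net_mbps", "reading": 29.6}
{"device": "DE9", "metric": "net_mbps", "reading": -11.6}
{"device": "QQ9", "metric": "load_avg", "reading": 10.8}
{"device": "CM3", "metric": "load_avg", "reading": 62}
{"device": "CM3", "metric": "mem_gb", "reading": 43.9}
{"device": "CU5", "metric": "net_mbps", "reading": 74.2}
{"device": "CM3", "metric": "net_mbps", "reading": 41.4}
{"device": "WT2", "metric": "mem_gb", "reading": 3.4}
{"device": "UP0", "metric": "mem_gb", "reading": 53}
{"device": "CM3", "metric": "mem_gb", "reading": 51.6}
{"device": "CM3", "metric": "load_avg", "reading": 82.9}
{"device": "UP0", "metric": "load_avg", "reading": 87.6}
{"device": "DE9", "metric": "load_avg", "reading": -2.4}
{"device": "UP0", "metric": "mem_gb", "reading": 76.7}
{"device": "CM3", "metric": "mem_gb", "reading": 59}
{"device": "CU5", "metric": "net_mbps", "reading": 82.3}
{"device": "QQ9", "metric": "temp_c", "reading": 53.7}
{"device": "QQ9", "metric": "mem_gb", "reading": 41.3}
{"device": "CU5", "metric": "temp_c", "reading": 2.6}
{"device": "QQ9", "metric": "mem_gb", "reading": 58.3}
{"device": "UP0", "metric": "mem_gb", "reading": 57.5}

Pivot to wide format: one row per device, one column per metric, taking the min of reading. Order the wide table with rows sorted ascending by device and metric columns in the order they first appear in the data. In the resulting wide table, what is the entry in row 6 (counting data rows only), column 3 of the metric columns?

3.4

With rows sorted ascending by device, row 6 is device=WT2. metric columns in first-appearance order: load_avg, net_mbps, mem_gb, temp_c; column 3 is mem_gb.
Long rows with device=WT2, metric=mem_gb: min(75.1, 13.1, 3.4) = 3.4.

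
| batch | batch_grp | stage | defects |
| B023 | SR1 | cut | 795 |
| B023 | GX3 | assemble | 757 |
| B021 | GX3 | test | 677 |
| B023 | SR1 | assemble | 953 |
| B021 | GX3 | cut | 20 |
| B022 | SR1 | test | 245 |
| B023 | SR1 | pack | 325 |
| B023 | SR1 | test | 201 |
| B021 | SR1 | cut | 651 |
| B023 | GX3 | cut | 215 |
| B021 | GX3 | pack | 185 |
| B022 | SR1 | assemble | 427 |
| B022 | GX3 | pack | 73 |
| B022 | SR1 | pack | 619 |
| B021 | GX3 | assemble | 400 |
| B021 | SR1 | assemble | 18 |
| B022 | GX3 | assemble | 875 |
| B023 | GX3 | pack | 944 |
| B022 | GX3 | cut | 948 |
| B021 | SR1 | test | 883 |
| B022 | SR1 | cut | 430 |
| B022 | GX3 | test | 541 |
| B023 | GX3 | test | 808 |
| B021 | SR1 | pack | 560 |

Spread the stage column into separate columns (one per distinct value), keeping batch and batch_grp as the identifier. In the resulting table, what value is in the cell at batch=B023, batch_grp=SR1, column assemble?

953

Wide layout: rows indexed by batch and batch_grp, columns are the 4 distinct stage values (cut, assemble, test, pack).
Cell (batch=B023, batch_grp=SR1, stage=assemble) draws from the long row where batch=B023, batch_grp=SR1 and stage=assemble, which has defects=953.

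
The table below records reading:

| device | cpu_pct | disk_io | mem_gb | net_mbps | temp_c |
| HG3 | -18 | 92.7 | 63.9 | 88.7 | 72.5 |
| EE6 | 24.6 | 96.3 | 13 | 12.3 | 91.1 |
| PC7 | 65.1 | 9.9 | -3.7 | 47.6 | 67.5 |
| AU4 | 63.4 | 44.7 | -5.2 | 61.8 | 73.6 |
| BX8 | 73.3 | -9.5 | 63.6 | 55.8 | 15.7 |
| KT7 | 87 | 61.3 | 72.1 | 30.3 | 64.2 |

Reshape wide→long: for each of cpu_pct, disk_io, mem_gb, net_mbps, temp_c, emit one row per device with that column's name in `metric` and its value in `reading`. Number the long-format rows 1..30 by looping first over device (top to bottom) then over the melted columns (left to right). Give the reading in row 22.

30 rows total (6 × 5). Row 22: index ⌊(22-1)/5⌋ = 4 into device → BX8; (22-1) mod 5 = 1 into the melted columns → disk_io.
So row 22 is (BX8, disk_io, -9.5); reading = -9.5.

-9.5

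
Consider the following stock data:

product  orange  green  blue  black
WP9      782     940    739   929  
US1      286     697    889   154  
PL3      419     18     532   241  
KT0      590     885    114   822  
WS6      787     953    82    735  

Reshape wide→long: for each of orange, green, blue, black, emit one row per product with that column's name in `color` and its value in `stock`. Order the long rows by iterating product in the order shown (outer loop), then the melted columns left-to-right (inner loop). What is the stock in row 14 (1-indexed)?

885

20 rows total (5 × 4). Row 14: index ⌊(14-1)/4⌋ = 3 into product → KT0; (14-1) mod 4 = 1 into the melted columns → green.
So row 14 is (KT0, green, 885); stock = 885.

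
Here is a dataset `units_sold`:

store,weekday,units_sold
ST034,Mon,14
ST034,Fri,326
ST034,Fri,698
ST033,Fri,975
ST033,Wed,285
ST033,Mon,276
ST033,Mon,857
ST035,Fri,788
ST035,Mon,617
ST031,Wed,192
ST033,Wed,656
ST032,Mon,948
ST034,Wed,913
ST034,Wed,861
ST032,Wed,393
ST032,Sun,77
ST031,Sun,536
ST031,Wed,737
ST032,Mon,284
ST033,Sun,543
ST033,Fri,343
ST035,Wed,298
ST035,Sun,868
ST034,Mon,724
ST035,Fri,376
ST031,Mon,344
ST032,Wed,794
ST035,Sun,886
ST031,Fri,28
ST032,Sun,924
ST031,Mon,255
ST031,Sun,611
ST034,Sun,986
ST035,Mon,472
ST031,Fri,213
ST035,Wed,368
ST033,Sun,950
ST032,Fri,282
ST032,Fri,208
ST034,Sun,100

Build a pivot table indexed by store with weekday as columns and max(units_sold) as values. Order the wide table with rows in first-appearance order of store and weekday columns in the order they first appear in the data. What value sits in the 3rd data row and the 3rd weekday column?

368

With rows in first-appearance order of store, row 3 is store=ST035. weekday columns in first-appearance order: Mon, Fri, Wed, Sun; column 3 is Wed.
Long rows with store=ST035, weekday=Wed: max(298, 368) = 368.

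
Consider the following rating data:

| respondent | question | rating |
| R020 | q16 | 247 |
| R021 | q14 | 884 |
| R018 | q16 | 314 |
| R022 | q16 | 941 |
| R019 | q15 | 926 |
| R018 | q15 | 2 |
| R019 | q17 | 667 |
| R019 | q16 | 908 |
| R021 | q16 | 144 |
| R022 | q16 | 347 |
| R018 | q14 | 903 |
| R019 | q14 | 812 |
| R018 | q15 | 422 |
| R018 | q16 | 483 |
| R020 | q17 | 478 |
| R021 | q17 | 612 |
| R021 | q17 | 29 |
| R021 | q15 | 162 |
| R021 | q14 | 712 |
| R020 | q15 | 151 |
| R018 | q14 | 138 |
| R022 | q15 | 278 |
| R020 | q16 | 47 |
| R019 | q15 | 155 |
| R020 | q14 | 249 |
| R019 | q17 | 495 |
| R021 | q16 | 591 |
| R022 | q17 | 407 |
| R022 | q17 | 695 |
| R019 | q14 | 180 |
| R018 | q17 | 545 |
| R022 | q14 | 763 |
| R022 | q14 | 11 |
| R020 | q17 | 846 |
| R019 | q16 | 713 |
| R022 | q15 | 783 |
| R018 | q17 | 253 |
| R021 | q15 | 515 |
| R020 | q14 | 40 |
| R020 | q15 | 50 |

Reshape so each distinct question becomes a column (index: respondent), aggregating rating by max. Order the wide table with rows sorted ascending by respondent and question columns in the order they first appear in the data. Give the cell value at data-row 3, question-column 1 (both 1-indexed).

With rows sorted ascending by respondent, row 3 is respondent=R020. question columns in first-appearance order: q16, q14, q15, q17; column 1 is q16.
Long rows with respondent=R020, question=q16: max(247, 47) = 247.

247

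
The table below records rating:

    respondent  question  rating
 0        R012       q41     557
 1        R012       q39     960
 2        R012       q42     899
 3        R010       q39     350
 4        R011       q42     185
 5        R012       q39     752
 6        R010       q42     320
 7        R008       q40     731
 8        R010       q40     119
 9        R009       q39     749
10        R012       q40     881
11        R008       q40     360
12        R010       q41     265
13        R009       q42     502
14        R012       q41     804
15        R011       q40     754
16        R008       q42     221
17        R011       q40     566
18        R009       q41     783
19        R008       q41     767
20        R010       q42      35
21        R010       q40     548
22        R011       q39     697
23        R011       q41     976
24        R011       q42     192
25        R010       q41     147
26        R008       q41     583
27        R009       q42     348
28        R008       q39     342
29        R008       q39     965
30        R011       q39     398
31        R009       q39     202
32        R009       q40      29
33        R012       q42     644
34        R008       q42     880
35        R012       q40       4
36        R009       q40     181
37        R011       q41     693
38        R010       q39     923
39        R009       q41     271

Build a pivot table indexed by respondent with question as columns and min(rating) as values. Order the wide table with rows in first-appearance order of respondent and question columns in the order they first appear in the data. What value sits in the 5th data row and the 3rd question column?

With rows in first-appearance order of respondent, row 5 is respondent=R009. question columns in first-appearance order: q41, q39, q42, q40; column 3 is q42.
Long rows with respondent=R009, question=q42: min(502, 348) = 348.

348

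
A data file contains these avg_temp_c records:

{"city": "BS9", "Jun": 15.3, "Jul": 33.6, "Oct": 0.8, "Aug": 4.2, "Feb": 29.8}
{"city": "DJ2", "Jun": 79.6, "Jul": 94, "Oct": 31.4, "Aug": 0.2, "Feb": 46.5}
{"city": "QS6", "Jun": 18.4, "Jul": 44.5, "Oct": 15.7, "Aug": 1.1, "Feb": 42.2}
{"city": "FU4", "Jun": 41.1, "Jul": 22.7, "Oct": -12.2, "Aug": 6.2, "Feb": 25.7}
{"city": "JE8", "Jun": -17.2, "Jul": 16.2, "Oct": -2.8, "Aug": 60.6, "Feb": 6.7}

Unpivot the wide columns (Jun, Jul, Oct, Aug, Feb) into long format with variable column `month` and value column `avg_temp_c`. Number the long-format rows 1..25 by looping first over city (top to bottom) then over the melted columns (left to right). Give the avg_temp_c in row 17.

22.7

25 rows total (5 × 5). Row 17: index ⌊(17-1)/5⌋ = 3 into city → FU4; (17-1) mod 5 = 1 into the melted columns → Jul.
So row 17 is (FU4, Jul, 22.7); avg_temp_c = 22.7.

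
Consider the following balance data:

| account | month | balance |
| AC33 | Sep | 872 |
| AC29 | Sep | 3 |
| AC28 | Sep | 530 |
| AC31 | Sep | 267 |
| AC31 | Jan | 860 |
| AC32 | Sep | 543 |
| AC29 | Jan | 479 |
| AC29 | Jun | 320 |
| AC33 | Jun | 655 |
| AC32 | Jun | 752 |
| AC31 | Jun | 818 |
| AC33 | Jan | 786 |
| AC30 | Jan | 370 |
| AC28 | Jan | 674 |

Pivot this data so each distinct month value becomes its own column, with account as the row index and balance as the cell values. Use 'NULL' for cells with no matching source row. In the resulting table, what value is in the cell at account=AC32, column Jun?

752

The long row with account=AC32, month=Jun has balance=752.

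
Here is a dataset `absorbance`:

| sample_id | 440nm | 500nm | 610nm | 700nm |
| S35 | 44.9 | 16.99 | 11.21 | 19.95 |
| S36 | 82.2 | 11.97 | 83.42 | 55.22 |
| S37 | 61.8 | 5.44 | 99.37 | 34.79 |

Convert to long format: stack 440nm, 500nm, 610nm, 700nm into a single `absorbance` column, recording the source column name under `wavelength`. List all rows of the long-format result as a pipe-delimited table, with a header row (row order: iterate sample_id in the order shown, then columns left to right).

| sample_id | wavelength | absorbance |
| S35 | 440nm | 44.9 |
| S35 | 500nm | 16.99 |
| S35 | 610nm | 11.21 |
| S35 | 700nm | 19.95 |
| S36 | 440nm | 82.2 |
| S36 | 500nm | 11.97 |
| S36 | 610nm | 83.42 |
| S36 | 700nm | 55.22 |
| S37 | 440nm | 61.8 |
| S37 | 500nm | 5.44 |
| S37 | 610nm | 99.37 |
| S37 | 700nm | 34.79 |

Each (sample_id, column) pair becomes one row: 3 × 4 = 12 rows.
For example, (S35, 440nm) → absorbance=44.9.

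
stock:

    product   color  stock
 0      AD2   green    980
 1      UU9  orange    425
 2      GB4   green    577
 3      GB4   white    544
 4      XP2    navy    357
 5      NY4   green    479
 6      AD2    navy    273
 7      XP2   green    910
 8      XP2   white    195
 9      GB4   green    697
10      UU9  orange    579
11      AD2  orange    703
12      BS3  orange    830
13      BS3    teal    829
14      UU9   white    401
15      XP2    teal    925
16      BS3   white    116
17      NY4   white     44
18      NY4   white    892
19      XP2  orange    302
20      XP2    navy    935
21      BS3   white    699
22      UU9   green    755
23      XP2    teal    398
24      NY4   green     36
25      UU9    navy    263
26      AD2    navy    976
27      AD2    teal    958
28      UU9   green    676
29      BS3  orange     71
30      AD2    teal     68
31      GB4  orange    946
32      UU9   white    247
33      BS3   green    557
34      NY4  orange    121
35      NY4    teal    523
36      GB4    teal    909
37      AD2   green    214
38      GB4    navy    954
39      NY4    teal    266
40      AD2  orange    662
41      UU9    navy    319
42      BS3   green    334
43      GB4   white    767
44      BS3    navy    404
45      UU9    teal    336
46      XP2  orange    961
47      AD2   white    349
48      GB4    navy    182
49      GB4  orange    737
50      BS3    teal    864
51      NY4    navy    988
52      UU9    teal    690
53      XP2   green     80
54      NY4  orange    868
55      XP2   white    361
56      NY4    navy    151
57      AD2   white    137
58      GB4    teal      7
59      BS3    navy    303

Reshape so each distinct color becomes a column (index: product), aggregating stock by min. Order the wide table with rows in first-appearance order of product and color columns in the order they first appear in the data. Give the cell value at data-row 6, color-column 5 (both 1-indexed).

With rows in first-appearance order of product, row 6 is product=BS3. color columns in first-appearance order: green, orange, white, navy, teal; column 5 is teal.
Long rows with product=BS3, color=teal: min(829, 864) = 829.

829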